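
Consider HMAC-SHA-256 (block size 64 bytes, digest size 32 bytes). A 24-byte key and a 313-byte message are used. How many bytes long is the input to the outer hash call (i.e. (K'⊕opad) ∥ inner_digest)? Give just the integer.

96

Key is 24 ≤ 64 bytes, zero-padded: |K'| = 64.
Outer input = (K'⊕opad) ∥ H(inner) → 64 + 32 = 96 bytes.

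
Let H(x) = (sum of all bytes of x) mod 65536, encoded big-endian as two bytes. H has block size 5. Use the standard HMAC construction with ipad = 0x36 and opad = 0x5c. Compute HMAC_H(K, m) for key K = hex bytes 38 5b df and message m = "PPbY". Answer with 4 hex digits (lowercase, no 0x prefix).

Key hex bytes 38 5b df is 3 bytes ≤ B = 5; zero-pad to 5 bytes: K' = 38 5b df 00 00.
K' ⊕ ipad = 0e 6d e9 36 36.  K' ⊕ opad = 64 07 83 5c 5c.
Inner input = (K'⊕ipad) ∥ m = 0e 6d e9 36 36 ∥ 50 50 62 59.
Inner hash: sum = 14+109+233+54+54+80+80+98+89 = 811 → 03 2b.
Outer input = (K'⊕opad) ∥ inner = 64 07 83 5c 5c ∥ 03 2b.
Outer hash (tag): sum = 100+7+131+92+92+3+43 = 468 → 01 d4.

01d4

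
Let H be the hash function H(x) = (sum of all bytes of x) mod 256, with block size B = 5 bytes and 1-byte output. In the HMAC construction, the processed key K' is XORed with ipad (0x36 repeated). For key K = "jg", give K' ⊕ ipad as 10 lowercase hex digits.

Key "jg" = 6a 67 is 2 bytes ≤ B = 5; zero-pad to 5 bytes: K' = 6a 67 00 00 00.
XOR each byte with 0x36: 6a⊕36=5c, 67⊕36=51, 00⊕36=36, 00⊕36=36, 00⊕36=36.

5c51363636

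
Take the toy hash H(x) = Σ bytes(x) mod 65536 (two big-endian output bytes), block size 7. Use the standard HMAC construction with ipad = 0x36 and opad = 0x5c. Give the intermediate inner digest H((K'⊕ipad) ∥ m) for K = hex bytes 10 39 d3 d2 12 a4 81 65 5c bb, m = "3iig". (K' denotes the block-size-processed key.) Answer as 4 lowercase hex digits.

0343

Key hex bytes 10 39 d3 d2 12 a4 81 65 5c bb is 10 bytes > B = 7, so hash it first: H(key) = 04 a1, then zero-pad to 7 bytes: K' = 04 a1 00 00 00 00 00.
K' ⊕ ipad = 32 97 36 36 36 36 36.
Inner input = 32 97 36 36 36 36 36 ∥ 33 69 69 67.
Inner hash: sum = 50+151+54+54+54+54+54+51+105+105+103 = 835 → 03 43.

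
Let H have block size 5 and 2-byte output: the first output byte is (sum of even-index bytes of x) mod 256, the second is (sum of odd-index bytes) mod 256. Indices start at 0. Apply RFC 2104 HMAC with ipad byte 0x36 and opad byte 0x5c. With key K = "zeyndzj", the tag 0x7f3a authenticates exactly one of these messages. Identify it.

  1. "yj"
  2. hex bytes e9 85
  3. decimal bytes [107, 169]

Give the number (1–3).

Key "zeyndzj" = 7a 65 79 6e 64 7a 6a is 7 bytes > B = 5, so hash it first: H(key) = c1 4d, then zero-pad to 5 bytes: K' = c1 4d 00 00 00.
K' ⊕ ipad = f7 7b 36 36 36; K' ⊕ opad = 9d 11 5c 5c 5c.
m1: inner = H(f7 7b 36 36 36 79 6a) = cd 2a; tag = H(9d 11 5c 5c 5c cd 2a) = 7f3a ← matches
m2: inner = H(f7 7b 36 36 36 e9 85) = e8 9a; tag = H(9d 11 5c 5c 5c e8 9a) = ef55
m3: inner = H(f7 7b 36 36 36 6b a9) = 0c 1c; tag = H(9d 11 5c 5c 5c 0c 1c) = 7179

1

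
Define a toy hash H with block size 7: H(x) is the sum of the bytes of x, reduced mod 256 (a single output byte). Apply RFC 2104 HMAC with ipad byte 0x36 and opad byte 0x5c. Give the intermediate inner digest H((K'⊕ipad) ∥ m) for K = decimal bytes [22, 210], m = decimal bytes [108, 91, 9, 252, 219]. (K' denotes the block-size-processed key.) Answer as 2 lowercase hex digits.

Key decimal bytes [22, 210] = 16 d2 is 2 bytes ≤ B = 7; zero-pad to 7 bytes: K' = 16 d2 00 00 00 00 00.
K' ⊕ ipad = 20 e4 36 36 36 36 36.
Inner input = 20 e4 36 36 36 36 36 ∥ 6c 5b 09 fc db.
Inner hash: sum = 32+228+54+54+54+54+54+108+91+9+252+219 = 1209; mod 256 = 185 → b9.

b9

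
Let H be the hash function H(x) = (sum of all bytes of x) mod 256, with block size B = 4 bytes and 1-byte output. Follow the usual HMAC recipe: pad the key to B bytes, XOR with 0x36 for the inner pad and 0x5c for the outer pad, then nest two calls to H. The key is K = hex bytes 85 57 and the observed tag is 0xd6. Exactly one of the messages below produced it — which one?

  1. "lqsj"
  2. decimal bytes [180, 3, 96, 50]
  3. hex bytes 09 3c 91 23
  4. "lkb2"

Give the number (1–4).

Key hex bytes 85 57 is 2 bytes ≤ B = 4; zero-pad to 4 bytes: K' = 85 57 00 00.
K' ⊕ ipad = b3 61 36 36; K' ⊕ opad = d9 0b 5c 5c.
m1: inner = H(b3 61 36 36 6c 71 73 6a) = 3a; tag = H(d9 0b 5c 5c 3a) = d6 ← matches
m2: inner = H(b3 61 36 36 b4 03 60 32) = c9; tag = H(d9 0b 5c 5c c9) = 65
m3: inner = H(b3 61 36 36 09 3c 91 23) = 79; tag = H(d9 0b 5c 5c 79) = 15
m4: inner = H(b3 61 36 36 6c 6b 62 32) = eb; tag = H(d9 0b 5c 5c eb) = 87

1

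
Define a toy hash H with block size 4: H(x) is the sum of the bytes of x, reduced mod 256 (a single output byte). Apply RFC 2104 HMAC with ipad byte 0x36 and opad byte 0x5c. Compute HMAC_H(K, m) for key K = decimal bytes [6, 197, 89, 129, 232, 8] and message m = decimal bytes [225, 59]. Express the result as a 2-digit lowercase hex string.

Key decimal bytes [6, 197, 89, 129, 232, 8] = 06 c5 59 81 e8 08 is 6 bytes > B = 4, so hash it first: H(key) = 95, then zero-pad to 4 bytes: K' = 95 00 00 00.
K' ⊕ ipad = a3 36 36 36.  K' ⊕ opad = c9 5c 5c 5c.
Inner input = (K'⊕ipad) ∥ m = a3 36 36 36 ∥ e1 3b.
Inner hash: sum = 163+54+54+54+225+59 = 609; mod 256 = 97 → 61.
Outer input = (K'⊕opad) ∥ inner = c9 5c 5c 5c ∥ 61.
Outer hash (tag): sum = 201+92+92+92+97 = 574; mod 256 = 62 → 3e.

3e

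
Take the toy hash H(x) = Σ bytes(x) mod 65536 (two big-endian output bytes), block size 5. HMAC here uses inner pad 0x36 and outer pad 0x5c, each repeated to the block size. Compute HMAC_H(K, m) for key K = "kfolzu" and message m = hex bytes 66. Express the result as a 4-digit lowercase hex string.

Key "kfolzu" = 6b 66 6f 6c 7a 75 is 6 bytes > B = 5, so hash it first: H(key) = 02 9b, then zero-pad to 5 bytes: K' = 02 9b 00 00 00.
K' ⊕ ipad = 34 ad 36 36 36.  K' ⊕ opad = 5e c7 5c 5c 5c.
Inner input = (K'⊕ipad) ∥ m = 34 ad 36 36 36 ∥ 66.
Inner hash: sum = 52+173+54+54+54+102 = 489 → 01 e9.
Outer input = (K'⊕opad) ∥ inner = 5e c7 5c 5c 5c ∥ 01 e9.
Outer hash (tag): sum = 94+199+92+92+92+1+233 = 803 → 03 23.

0323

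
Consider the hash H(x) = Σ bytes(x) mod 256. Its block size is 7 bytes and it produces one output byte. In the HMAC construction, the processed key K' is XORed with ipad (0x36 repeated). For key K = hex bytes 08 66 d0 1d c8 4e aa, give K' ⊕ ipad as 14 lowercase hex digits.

Key hex bytes 08 66 d0 1d c8 4e aa is exactly B = 7 bytes: K' = 08 66 d0 1d c8 4e aa.
XOR each byte with 0x36: 08⊕36=3e, 66⊕36=50, d0⊕36=e6, 1d⊕36=2b, c8⊕36=fe, 4e⊕36=78, aa⊕36=9c.

3e50e62bfe789c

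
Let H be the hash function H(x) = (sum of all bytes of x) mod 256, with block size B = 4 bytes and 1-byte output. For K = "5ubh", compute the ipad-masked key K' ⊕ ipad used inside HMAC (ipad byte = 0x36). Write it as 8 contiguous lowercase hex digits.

Key "5ubh" = 35 75 62 68 is exactly B = 4 bytes: K' = 35 75 62 68.
XOR each byte with 0x36: 35⊕36=03, 75⊕36=43, 62⊕36=54, 68⊕36=5e.

0343545e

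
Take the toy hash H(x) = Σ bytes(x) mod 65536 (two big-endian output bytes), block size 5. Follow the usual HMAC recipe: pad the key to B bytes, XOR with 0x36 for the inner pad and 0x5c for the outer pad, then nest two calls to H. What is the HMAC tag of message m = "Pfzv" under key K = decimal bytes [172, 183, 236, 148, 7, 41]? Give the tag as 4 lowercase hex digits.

0266

Key decimal bytes [172, 183, 236, 148, 7, 41] = ac b7 ec 94 07 29 is 6 bytes > B = 5, so hash it first: H(key) = 03 13, then zero-pad to 5 bytes: K' = 03 13 00 00 00.
K' ⊕ ipad = 35 25 36 36 36.  K' ⊕ opad = 5f 4f 5c 5c 5c.
Inner input = (K'⊕ipad) ∥ m = 35 25 36 36 36 ∥ 50 66 7a 76.
Inner hash: sum = 53+37+54+54+54+80+102+122+118 = 674 → 02 a2.
Outer input = (K'⊕opad) ∥ inner = 5f 4f 5c 5c 5c ∥ 02 a2.
Outer hash (tag): sum = 95+79+92+92+92+2+162 = 614 → 02 66.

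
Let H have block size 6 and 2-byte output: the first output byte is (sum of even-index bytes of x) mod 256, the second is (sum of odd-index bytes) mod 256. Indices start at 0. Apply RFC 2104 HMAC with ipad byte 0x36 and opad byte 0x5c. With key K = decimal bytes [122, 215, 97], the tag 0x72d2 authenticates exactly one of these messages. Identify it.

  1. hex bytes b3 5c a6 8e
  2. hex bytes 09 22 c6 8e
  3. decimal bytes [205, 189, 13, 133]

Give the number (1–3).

3

Key decimal bytes [122, 215, 97] = 7a d7 61 is 3 bytes ≤ B = 6; zero-pad to 6 bytes: K' = 7a d7 61 00 00 00.
K' ⊕ ipad = 4c e1 57 36 36 36; K' ⊕ opad = 26 8b 3d 5c 5c 5c.
m1: inner = H(4c e1 57 36 36 36 b3 5c a6 8e) = 32 37; tag = H(26 8b 3d 5c 5c 5c 32 37) = f17a
m2: inner = H(4c e1 57 36 36 36 09 22 c6 8e) = a8 fd; tag = H(26 8b 3d 5c 5c 5c a8 fd) = 6740
m3: inner = H(4c e1 57 36 36 36 cd bd 0d 85) = b3 8f; tag = H(26 8b 3d 5c 5c 5c b3 8f) = 72d2 ← matches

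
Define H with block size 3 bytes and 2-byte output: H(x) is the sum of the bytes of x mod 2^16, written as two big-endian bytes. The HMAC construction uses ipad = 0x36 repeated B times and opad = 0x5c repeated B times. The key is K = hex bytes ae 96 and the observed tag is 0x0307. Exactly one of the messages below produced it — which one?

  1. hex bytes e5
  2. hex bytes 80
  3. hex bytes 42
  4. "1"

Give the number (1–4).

Key hex bytes ae 96 is 2 bytes ≤ B = 3; zero-pad to 3 bytes: K' = ae 96 00.
K' ⊕ ipad = 98 a0 36; K' ⊕ opad = f2 ca 5c.
m1: inner = H(98 a0 36 e5) = 02 53; tag = H(f2 ca 5c 02 53) = 026d
m2: inner = H(98 a0 36 80) = 01 ee; tag = H(f2 ca 5c 01 ee) = 0307 ← matches
m3: inner = H(98 a0 36 42) = 01 b0; tag = H(f2 ca 5c 01 b0) = 02c9
m4: inner = H(98 a0 36 31) = 01 9f; tag = H(f2 ca 5c 01 9f) = 02b8

2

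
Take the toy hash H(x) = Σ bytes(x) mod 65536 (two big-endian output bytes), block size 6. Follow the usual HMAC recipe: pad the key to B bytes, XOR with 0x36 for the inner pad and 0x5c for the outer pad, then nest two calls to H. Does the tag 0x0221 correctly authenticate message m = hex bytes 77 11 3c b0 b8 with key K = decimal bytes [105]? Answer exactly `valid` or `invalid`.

Key decimal bytes [105] = 69 is 1 byte ≤ B = 6; zero-pad to 6 bytes: K' = 69 00 00 00 00 00.
K' ⊕ ipad = 5f 36 36 36 36 36; K' ⊕ opad = 35 5c 5c 5c 5c 5c.
Inner hash: sum = 95+54+54+54+54+54+119+17+60+176+184 = 921 → 03 99.
Outer hash (recomputed tag): sum = 53+92+92+92+92+92+3+153 = 669 → 02 9d.
Recomputed tag = 029d; claimed = 0221 → mismatch.

invalid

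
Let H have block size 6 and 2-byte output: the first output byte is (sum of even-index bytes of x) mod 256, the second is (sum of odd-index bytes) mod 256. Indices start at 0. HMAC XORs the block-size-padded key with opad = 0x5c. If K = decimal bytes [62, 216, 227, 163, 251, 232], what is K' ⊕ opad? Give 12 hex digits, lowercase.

6284bfffa7b4

Key decimal bytes [62, 216, 227, 163, 251, 232] = 3e d8 e3 a3 fb e8 is exactly B = 6 bytes: K' = 3e d8 e3 a3 fb e8.
XOR each byte with 0x5c: 3e⊕5c=62, d8⊕5c=84, e3⊕5c=bf, a3⊕5c=ff, fb⊕5c=a7, e8⊕5c=b4.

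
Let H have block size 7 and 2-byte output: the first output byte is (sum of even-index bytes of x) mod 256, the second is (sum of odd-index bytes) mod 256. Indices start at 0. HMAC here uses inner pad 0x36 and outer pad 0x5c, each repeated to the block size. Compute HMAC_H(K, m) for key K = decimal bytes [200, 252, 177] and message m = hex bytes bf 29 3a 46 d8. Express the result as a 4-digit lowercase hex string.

40b8

Key decimal bytes [200, 252, 177] = c8 fc b1 is 3 bytes ≤ B = 7; zero-pad to 7 bytes: K' = c8 fc b1 00 00 00 00.
K' ⊕ ipad = fe ca 87 36 36 36 36.  K' ⊕ opad = 94 a0 ed 5c 5c 5c 5c.
Inner input = (K'⊕ipad) ∥ m = fe ca 87 36 36 36 36 ∥ bf 29 3a 46 d8.
Inner hash: even-index sum = 608 mod 256 = 96; odd-index sum = 775 mod 256 = 7 → 60 07.
Outer input = (K'⊕opad) ∥ inner = 94 a0 ed 5c 5c 5c 5c ∥ 60 07.
Outer hash (tag): even-index sum = 576 mod 256 = 64; odd-index sum = 440 mod 256 = 184 → 40 b8.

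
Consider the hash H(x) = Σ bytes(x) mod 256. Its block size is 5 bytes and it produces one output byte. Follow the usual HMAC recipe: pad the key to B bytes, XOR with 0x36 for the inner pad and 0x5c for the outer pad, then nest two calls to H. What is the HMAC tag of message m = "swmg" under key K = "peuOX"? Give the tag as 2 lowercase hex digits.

26

Key "peuOX" = 70 65 75 4f 58 is exactly B = 5 bytes: K' = 70 65 75 4f 58.
K' ⊕ ipad = 46 53 43 79 6e.  K' ⊕ opad = 2c 39 29 13 04.
Inner input = (K'⊕ipad) ∥ m = 46 53 43 79 6e ∥ 73 77 6d 67.
Inner hash: sum = 70+83+67+121+110+115+119+109+103 = 897; mod 256 = 129 → 81.
Outer input = (K'⊕opad) ∥ inner = 2c 39 29 13 04 ∥ 81.
Outer hash (tag): sum = 44+57+41+19+4+129 = 294; mod 256 = 38 → 26.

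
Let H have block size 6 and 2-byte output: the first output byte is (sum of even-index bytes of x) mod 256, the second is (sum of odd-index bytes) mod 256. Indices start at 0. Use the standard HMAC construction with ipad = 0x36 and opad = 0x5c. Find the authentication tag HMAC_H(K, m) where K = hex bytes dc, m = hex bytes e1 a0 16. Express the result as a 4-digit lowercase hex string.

8556

Key hex bytes dc is 1 byte ≤ B = 6; zero-pad to 6 bytes: K' = dc 00 00 00 00 00.
K' ⊕ ipad = ea 36 36 36 36 36.  K' ⊕ opad = 80 5c 5c 5c 5c 5c.
Inner input = (K'⊕ipad) ∥ m = ea 36 36 36 36 36 ∥ e1 a0 16.
Inner hash: even-index sum = 589 mod 256 = 77; odd-index sum = 322 mod 256 = 66 → 4d 42.
Outer input = (K'⊕opad) ∥ inner = 80 5c 5c 5c 5c 5c ∥ 4d 42.
Outer hash (tag): even-index sum = 389 mod 256 = 133; odd-index sum = 342 mod 256 = 86 → 85 56.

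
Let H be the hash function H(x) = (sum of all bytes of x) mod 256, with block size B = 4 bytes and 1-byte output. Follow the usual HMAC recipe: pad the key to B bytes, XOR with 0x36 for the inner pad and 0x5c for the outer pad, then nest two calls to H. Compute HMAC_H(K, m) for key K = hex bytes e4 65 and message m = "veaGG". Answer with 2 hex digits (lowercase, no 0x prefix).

04

Key hex bytes e4 65 is 2 bytes ≤ B = 4; zero-pad to 4 bytes: K' = e4 65 00 00.
K' ⊕ ipad = d2 53 36 36.  K' ⊕ opad = b8 39 5c 5c.
Inner input = (K'⊕ipad) ∥ m = d2 53 36 36 ∥ 76 65 61 47 47.
Inner hash: sum = 210+83+54+54+118+101+97+71+71 = 859; mod 256 = 91 → 5b.
Outer input = (K'⊕opad) ∥ inner = b8 39 5c 5c ∥ 5b.
Outer hash (tag): sum = 184+57+92+92+91 = 516; mod 256 = 4 → 04.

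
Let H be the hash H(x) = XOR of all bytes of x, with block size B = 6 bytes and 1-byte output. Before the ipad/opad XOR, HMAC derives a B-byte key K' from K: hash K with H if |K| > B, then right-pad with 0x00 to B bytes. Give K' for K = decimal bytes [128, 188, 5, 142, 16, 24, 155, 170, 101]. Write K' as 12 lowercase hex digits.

|K| = 9 > B = 6, so first hash the key.
H(K): XOR 80⊕bc⊕05⊕8e⊕10⊕18⊕9b⊕aa⊕65 = eb.
Zero-pad H(K) = eb to 6 bytes: K' = eb 00 00 00 00 00.

eb0000000000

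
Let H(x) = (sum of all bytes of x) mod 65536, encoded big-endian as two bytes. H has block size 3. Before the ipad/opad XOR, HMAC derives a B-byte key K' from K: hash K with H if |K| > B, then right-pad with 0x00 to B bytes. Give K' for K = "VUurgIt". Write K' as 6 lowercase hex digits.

02b600

|K| = 7 > B = 3, so first hash the key.
H(K): sum = 86+85+117+114+103+73+116 = 694 → 02 b6.
Zero-pad H(K) = 02 b6 to 3 bytes: K' = 02 b6 00.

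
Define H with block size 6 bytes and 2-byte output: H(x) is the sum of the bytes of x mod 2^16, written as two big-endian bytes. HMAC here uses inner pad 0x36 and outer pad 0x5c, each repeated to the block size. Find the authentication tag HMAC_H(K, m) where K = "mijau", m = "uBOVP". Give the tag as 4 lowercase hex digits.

01f3

Key "mijau" = 6d 69 6a 61 75 is 5 bytes ≤ B = 6; zero-pad to 6 bytes: K' = 6d 69 6a 61 75 00.
K' ⊕ ipad = 5b 5f 5c 57 43 36.  K' ⊕ opad = 31 35 36 3d 29 5c.
Inner input = (K'⊕ipad) ∥ m = 5b 5f 5c 57 43 36 ∥ 75 42 4f 56 50.
Inner hash: sum = 91+95+92+87+67+54+117+66+79+86+80 = 914 → 03 92.
Outer input = (K'⊕opad) ∥ inner = 31 35 36 3d 29 5c ∥ 03 92.
Outer hash (tag): sum = 49+53+54+61+41+92+3+146 = 499 → 01 f3.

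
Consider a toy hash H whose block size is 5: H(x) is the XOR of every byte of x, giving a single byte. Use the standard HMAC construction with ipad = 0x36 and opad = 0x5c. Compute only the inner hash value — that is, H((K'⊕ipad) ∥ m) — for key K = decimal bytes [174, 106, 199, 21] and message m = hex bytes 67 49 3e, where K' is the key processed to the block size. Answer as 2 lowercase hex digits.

Key decimal bytes [174, 106, 199, 21] = ae 6a c7 15 is 4 bytes ≤ B = 5; zero-pad to 5 bytes: K' = ae 6a c7 15 00.
K' ⊕ ipad = 98 5c f1 23 36.
Inner input = 98 5c f1 23 36 ∥ 67 49 3e.
Inner hash: XOR 98⊕5c⊕f1⊕23⊕36⊕67⊕49⊕3e = 30.

30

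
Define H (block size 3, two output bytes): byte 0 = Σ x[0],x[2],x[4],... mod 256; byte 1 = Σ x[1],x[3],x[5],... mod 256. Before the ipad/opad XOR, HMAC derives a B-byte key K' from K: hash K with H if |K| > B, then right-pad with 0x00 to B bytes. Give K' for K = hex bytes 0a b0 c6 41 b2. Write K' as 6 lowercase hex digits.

82f100

|K| = 5 > B = 3, so first hash the key.
H(K): even-index sum = 386 mod 256 = 130; odd-index sum = 241 mod 256 = 241 → 82 f1.
Zero-pad H(K) = 82 f1 to 3 bytes: K' = 82 f1 00.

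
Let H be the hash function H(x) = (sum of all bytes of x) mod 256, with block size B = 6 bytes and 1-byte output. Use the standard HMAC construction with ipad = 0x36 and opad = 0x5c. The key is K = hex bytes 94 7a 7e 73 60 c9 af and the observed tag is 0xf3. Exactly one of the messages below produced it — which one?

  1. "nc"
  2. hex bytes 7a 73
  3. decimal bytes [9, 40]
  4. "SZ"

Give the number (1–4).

Key hex bytes 94 7a 7e 73 60 c9 af is 7 bytes > B = 6, so hash it first: H(key) = d7, then zero-pad to 6 bytes: K' = d7 00 00 00 00 00.
K' ⊕ ipad = e1 36 36 36 36 36; K' ⊕ opad = 8b 5c 5c 5c 5c 5c.
m1: inner = H(e1 36 36 36 36 36 6e 63) = c0; tag = H(8b 5c 5c 5c 5c 5c c0) = 17
m2: inner = H(e1 36 36 36 36 36 7a 73) = dc; tag = H(8b 5c 5c 5c 5c 5c dc) = 33
m3: inner = H(e1 36 36 36 36 36 09 28) = 20; tag = H(8b 5c 5c 5c 5c 5c 20) = 77
m4: inner = H(e1 36 36 36 36 36 53 5a) = 9c; tag = H(8b 5c 5c 5c 5c 5c 9c) = f3 ← matches

4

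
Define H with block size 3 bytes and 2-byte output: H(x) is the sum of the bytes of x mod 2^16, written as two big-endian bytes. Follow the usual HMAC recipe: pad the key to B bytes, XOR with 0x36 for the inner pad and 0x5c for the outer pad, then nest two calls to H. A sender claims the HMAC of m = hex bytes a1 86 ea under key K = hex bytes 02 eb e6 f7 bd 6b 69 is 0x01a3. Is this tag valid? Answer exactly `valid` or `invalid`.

valid

Key hex bytes 02 eb e6 f7 bd 6b 69 is 7 bytes > B = 3, so hash it first: H(key) = 04 5b, then zero-pad to 3 bytes: K' = 04 5b 00.
K' ⊕ ipad = 32 6d 36; K' ⊕ opad = 58 07 5c.
Inner hash: sum = 50+109+54+161+134+234 = 742 → 02 e6.
Outer hash (recomputed tag): sum = 88+7+92+2+230 = 419 → 01 a3.
Recomputed tag = 01a3; claimed = 01a3 → match.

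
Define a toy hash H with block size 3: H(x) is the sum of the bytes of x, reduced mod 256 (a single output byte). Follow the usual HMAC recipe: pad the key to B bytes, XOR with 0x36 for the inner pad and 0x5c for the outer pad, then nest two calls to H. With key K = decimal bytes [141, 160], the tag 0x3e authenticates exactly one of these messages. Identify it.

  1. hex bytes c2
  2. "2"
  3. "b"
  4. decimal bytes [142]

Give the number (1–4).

4

Key decimal bytes [141, 160] = 8d a0 is 2 bytes ≤ B = 3; zero-pad to 3 bytes: K' = 8d a0 00.
K' ⊕ ipad = bb 96 36; K' ⊕ opad = d1 fc 5c.
m1: inner = H(bb 96 36 c2) = 49; tag = H(d1 fc 5c 49) = 72
m2: inner = H(bb 96 36 32) = b9; tag = H(d1 fc 5c b9) = e2
m3: inner = H(bb 96 36 62) = e9; tag = H(d1 fc 5c e9) = 12
m4: inner = H(bb 96 36 8e) = 15; tag = H(d1 fc 5c 15) = 3e ← matches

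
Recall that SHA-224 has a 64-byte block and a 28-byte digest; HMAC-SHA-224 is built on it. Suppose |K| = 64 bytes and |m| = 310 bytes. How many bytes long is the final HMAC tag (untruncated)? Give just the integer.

The tag is one SHA-224 digest: 28 bytes.

28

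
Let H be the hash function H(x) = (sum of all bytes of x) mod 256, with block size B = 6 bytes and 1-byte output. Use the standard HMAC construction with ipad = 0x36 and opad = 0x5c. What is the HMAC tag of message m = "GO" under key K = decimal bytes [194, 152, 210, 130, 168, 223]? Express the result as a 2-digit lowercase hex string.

Key decimal bytes [194, 152, 210, 130, 168, 223] = c2 98 d2 82 a8 df is exactly B = 6 bytes: K' = c2 98 d2 82 a8 df.
K' ⊕ ipad = f4 ae e4 b4 9e e9.  K' ⊕ opad = 9e c4 8e de f4 83.
Inner input = (K'⊕ipad) ∥ m = f4 ae e4 b4 9e e9 ∥ 47 4f.
Inner hash: sum = 244+174+228+180+158+233+71+79 = 1367; mod 256 = 87 → 57.
Outer input = (K'⊕opad) ∥ inner = 9e c4 8e de f4 83 ∥ 57.
Outer hash (tag): sum = 158+196+142+222+244+131+87 = 1180; mod 256 = 156 → 9c.

9c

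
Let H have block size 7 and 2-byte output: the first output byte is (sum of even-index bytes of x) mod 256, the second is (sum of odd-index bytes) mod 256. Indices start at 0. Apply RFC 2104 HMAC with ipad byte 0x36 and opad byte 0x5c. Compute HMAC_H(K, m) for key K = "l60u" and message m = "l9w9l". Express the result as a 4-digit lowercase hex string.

1c2d

Key "l60u" = 6c 36 30 75 is 4 bytes ≤ B = 7; zero-pad to 7 bytes: K' = 6c 36 30 75 00 00 00.
K' ⊕ ipad = 5a 00 06 43 36 36 36.  K' ⊕ opad = 30 6a 6c 29 5c 5c 5c.
Inner input = (K'⊕ipad) ∥ m = 5a 00 06 43 36 36 36 ∥ 6c 39 77 39 6c.
Inner hash: even-index sum = 318 mod 256 = 62; odd-index sum = 456 mod 256 = 200 → 3e c8.
Outer input = (K'⊕opad) ∥ inner = 30 6a 6c 29 5c 5c 5c ∥ 3e c8.
Outer hash (tag): even-index sum = 540 mod 256 = 28; odd-index sum = 301 mod 256 = 45 → 1c 2d.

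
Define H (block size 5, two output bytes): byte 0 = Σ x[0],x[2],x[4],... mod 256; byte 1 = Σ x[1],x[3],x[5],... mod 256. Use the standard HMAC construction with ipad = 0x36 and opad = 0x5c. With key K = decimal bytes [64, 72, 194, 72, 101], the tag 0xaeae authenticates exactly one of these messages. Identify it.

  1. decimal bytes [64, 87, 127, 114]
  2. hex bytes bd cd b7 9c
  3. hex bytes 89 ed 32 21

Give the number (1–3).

Key decimal bytes [64, 72, 194, 72, 101] = 40 48 c2 48 65 is exactly B = 5 bytes: K' = 40 48 c2 48 65.
K' ⊕ ipad = 76 7e f4 7e 53; K' ⊕ opad = 1c 14 9e 14 39.
m1: inner = H(76 7e f4 7e 53 40 57 7f 72) = 86 bb; tag = H(1c 14 9e 14 39 86 bb) = aeae ← matches
m2: inner = H(76 7e f4 7e 53 bd cd b7 9c) = 26 70; tag = H(1c 14 9e 14 39 26 70) = 634e
m3: inner = H(76 7e f4 7e 53 89 ed 32 21) = cb b7; tag = H(1c 14 9e 14 39 cb b7) = aaf3

1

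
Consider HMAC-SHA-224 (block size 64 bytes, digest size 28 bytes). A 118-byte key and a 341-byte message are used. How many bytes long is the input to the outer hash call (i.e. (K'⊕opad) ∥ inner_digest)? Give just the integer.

92

Key is 118 > 64 bytes, so it is hashed to 28 bytes then zero-padded to 64: |K'| = 64.
Outer input = (K'⊕opad) ∥ H(inner) → 64 + 28 = 92 bytes.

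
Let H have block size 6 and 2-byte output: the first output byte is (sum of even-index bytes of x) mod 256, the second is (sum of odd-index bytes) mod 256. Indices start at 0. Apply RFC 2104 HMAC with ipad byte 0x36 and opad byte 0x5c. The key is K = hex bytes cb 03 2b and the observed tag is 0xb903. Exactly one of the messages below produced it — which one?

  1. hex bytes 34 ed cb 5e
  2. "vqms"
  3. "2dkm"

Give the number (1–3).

Key hex bytes cb 03 2b is 3 bytes ≤ B = 6; zero-pad to 6 bytes: K' = cb 03 2b 00 00 00.
K' ⊕ ipad = fd 35 1d 36 36 36; K' ⊕ opad = 97 5f 77 5c 5c 5c.
m1: inner = H(fd 35 1d 36 36 36 34 ed cb 5e) = 4f ec; tag = H(97 5f 77 5c 5c 5c 4f ec) = b903 ← matches
m2: inner = H(fd 35 1d 36 36 36 76 71 6d 73) = 33 85; tag = H(97 5f 77 5c 5c 5c 33 85) = 9d9c
m3: inner = H(fd 35 1d 36 36 36 32 64 6b 6d) = ed 72; tag = H(97 5f 77 5c 5c 5c ed 72) = 5789

1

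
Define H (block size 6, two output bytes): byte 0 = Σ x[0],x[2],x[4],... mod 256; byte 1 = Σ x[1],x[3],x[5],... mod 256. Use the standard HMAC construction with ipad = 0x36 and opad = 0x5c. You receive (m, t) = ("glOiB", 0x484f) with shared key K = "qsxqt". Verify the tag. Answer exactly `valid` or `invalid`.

valid

Key "qsxqt" = 71 73 78 71 74 is 5 bytes ≤ B = 6; zero-pad to 6 bytes: K' = 71 73 78 71 74 00.
K' ⊕ ipad = 47 45 4e 47 42 36; K' ⊕ opad = 2d 2f 24 2d 28 5c.
Inner hash: even-index sum = 463 mod 256 = 207; odd-index sum = 407 mod 256 = 151 → cf 97.
Outer hash (recomputed tag): even-index sum = 328 mod 256 = 72; odd-index sum = 335 mod 256 = 79 → 48 4f.
Recomputed tag = 484f; claimed = 484f → match.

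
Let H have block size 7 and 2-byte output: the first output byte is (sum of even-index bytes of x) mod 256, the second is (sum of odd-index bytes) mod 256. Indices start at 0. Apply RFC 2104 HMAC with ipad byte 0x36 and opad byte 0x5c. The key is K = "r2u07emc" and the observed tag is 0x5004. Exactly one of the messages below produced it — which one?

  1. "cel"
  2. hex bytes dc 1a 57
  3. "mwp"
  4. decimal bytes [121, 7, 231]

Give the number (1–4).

Key "r2u07emc" = 72 32 75 30 37 65 6d 63 is 8 bytes > B = 7, so hash it first: H(key) = 8b 2a, then zero-pad to 7 bytes: K' = 8b 2a 00 00 00 00 00.
K' ⊕ ipad = bd 1c 36 36 36 36 36; K' ⊕ opad = d7 76 5c 5c 5c 5c 5c.
m1: inner = H(bd 1c 36 36 36 36 36 63 65 6c) = c4 57; tag = H(d7 76 5c 5c 5c 5c 5c c4 57) = 42f2
m2: inner = H(bd 1c 36 36 36 36 36 dc 1a 57) = 79 bb; tag = H(d7 76 5c 5c 5c 5c 5c 79 bb) = a6a7
m3: inner = H(bd 1c 36 36 36 36 36 6d 77 70) = d6 65; tag = H(d7 76 5c 5c 5c 5c 5c d6 65) = 5004 ← matches
m4: inner = H(bd 1c 36 36 36 36 36 79 07 e7) = 66 e8; tag = H(d7 76 5c 5c 5c 5c 5c 66 e8) = d394

3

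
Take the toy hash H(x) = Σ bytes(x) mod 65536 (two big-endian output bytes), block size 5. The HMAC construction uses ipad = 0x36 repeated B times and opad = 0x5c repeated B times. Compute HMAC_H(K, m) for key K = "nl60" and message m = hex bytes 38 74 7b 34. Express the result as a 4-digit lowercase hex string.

01df

Key "nl60" = 6e 6c 36 30 is 4 bytes ≤ B = 5; zero-pad to 5 bytes: K' = 6e 6c 36 30 00.
K' ⊕ ipad = 58 5a 00 06 36.  K' ⊕ opad = 32 30 6a 6c 5c.
Inner input = (K'⊕ipad) ∥ m = 58 5a 00 06 36 ∥ 38 74 7b 34.
Inner hash: sum = 88+90+0+6+54+56+116+123+52 = 585 → 02 49.
Outer input = (K'⊕opad) ∥ inner = 32 30 6a 6c 5c ∥ 02 49.
Outer hash (tag): sum = 50+48+106+108+92+2+73 = 479 → 01 df.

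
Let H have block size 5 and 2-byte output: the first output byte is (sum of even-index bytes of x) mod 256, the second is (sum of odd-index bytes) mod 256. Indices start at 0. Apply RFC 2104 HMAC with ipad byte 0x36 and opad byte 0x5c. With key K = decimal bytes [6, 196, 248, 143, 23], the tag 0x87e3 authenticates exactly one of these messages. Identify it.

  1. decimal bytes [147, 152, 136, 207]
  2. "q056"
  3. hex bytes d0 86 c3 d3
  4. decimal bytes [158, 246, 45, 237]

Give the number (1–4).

Key decimal bytes [6, 196, 248, 143, 23] = 06 c4 f8 8f 17 is exactly B = 5 bytes: K' = 06 c4 f8 8f 17.
K' ⊕ ipad = 30 f2 ce b9 21; K' ⊕ opad = 5a 98 a4 d3 4b.
m1: inner = H(30 f2 ce b9 21 93 98 88 cf) = 86 c6; tag = H(5a 98 a4 d3 4b 86 c6) = 0ff1
m2: inner = H(30 f2 ce b9 21 71 30 35 36) = 85 51; tag = H(5a 98 a4 d3 4b 85 51) = 9af0
m3: inner = H(30 f2 ce b9 21 d0 86 c3 d3) = 78 3e; tag = H(5a 98 a4 d3 4b 78 3e) = 87e3 ← matches
m4: inner = H(30 f2 ce b9 21 9e f6 2d ed) = 02 76; tag = H(5a 98 a4 d3 4b 02 76) = bf6d

3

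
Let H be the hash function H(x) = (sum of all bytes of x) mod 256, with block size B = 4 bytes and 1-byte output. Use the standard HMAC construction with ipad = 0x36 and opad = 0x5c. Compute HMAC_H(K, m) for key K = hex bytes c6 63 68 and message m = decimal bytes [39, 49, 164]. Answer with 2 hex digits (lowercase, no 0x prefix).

3e

Key hex bytes c6 63 68 is 3 bytes ≤ B = 4; zero-pad to 4 bytes: K' = c6 63 68 00.
K' ⊕ ipad = f0 55 5e 36.  K' ⊕ opad = 9a 3f 34 5c.
Inner input = (K'⊕ipad) ∥ m = f0 55 5e 36 ∥ 27 31 a4.
Inner hash: sum = 240+85+94+54+39+49+164 = 725; mod 256 = 213 → d5.
Outer input = (K'⊕opad) ∥ inner = 9a 3f 34 5c ∥ d5.
Outer hash (tag): sum = 154+63+52+92+213 = 574; mod 256 = 62 → 3e.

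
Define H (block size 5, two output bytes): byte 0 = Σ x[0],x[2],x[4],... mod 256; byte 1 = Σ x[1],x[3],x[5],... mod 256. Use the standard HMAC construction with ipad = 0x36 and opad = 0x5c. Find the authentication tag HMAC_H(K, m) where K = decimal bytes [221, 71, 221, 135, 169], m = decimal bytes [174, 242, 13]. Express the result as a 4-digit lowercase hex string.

d45d

Key decimal bytes [221, 71, 221, 135, 169] = dd 47 dd 87 a9 is exactly B = 5 bytes: K' = dd 47 dd 87 a9.
K' ⊕ ipad = eb 71 eb b1 9f.  K' ⊕ opad = 81 1b 81 db f5.
Inner input = (K'⊕ipad) ∥ m = eb 71 eb b1 9f ∥ ae f2 0d.
Inner hash: even-index sum = 871 mod 256 = 103; odd-index sum = 477 mod 256 = 221 → 67 dd.
Outer input = (K'⊕opad) ∥ inner = 81 1b 81 db f5 ∥ 67 dd.
Outer hash (tag): even-index sum = 724 mod 256 = 212; odd-index sum = 349 mod 256 = 93 → d4 5d.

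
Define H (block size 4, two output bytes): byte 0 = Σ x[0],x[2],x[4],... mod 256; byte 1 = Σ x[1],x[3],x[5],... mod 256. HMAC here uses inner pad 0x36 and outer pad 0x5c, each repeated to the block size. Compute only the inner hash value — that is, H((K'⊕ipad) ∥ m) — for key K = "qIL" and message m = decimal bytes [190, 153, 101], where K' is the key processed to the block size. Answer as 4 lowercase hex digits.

Key "qIL" = 71 49 4c is 3 bytes ≤ B = 4; zero-pad to 4 bytes: K' = 71 49 4c 00.
K' ⊕ ipad = 47 7f 7a 36.
Inner input = 47 7f 7a 36 ∥ be 99 65.
Inner hash: even-index sum = 484 mod 256 = 228; odd-index sum = 334 mod 256 = 78 → e4 4e.

e44e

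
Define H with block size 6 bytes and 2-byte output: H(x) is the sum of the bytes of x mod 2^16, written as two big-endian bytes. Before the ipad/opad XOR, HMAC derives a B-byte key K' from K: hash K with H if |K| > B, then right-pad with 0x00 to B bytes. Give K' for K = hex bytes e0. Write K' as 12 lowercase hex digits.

Key hex bytes e0 is 1 byte ≤ B = 6; zero-pad to 6 bytes: K' = e0 00 00 00 00 00.

e00000000000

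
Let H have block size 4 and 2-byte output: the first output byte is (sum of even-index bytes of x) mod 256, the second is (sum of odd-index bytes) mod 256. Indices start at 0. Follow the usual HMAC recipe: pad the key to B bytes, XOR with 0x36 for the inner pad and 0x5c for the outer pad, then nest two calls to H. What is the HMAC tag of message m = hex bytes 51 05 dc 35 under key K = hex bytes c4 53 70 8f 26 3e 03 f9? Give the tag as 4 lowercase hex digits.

Key hex bytes c4 53 70 8f 26 3e 03 f9 is 8 bytes > B = 4, so hash it first: H(key) = 5d 19, then zero-pad to 4 bytes: K' = 5d 19 00 00.
K' ⊕ ipad = 6b 2f 36 36.  K' ⊕ opad = 01 45 5c 5c.
Inner input = (K'⊕ipad) ∥ m = 6b 2f 36 36 ∥ 51 05 dc 35.
Inner hash: even-index sum = 462 mod 256 = 206; odd-index sum = 159 mod 256 = 159 → ce 9f.
Outer input = (K'⊕opad) ∥ inner = 01 45 5c 5c ∥ ce 9f.
Outer hash (tag): even-index sum = 299 mod 256 = 43; odd-index sum = 320 mod 256 = 64 → 2b 40.

2b40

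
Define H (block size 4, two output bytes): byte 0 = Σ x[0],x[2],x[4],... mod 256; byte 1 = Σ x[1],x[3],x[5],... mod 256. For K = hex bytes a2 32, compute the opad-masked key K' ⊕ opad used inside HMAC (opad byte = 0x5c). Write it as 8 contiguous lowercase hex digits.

Key hex bytes a2 32 is 2 bytes ≤ B = 4; zero-pad to 4 bytes: K' = a2 32 00 00.
XOR each byte with 0x5c: a2⊕5c=fe, 32⊕5c=6e, 00⊕5c=5c, 00⊕5c=5c.

fe6e5c5c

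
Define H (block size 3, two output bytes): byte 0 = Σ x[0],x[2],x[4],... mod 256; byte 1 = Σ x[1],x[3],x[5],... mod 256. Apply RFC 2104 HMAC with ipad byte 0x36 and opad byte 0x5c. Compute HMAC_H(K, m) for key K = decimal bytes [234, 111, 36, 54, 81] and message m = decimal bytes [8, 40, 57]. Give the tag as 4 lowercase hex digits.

Key decimal bytes [234, 111, 36, 54, 81] = ea 6f 24 36 51 is 5 bytes > B = 3, so hash it first: H(key) = 5f a5, then zero-pad to 3 bytes: K' = 5f a5 00.
K' ⊕ ipad = 69 93 36.  K' ⊕ opad = 03 f9 5c.
Inner input = (K'⊕ipad) ∥ m = 69 93 36 ∥ 08 28 39.
Inner hash: even-index sum = 199 mod 256 = 199; odd-index sum = 212 mod 256 = 212 → c7 d4.
Outer input = (K'⊕opad) ∥ inner = 03 f9 5c ∥ c7 d4.
Outer hash (tag): even-index sum = 307 mod 256 = 51; odd-index sum = 448 mod 256 = 192 → 33 c0.

33c0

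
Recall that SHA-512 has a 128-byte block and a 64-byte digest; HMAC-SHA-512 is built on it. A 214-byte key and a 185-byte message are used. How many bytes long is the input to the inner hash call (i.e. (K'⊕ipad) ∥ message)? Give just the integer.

Key is 214 > 128 bytes, so it is hashed to 64 bytes then zero-padded to 128: |K'| = 128.
Inner input = (K'⊕ipad) ∥ m → 128 + 185 = 313 bytes.

313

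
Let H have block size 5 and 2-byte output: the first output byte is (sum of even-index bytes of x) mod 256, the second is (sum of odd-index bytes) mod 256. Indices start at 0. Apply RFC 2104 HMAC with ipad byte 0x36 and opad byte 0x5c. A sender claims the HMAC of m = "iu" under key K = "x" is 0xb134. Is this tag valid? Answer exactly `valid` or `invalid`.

invalid

Key "x" = 78 is 1 byte ≤ B = 5; zero-pad to 5 bytes: K' = 78 00 00 00 00.
K' ⊕ ipad = 4e 36 36 36 36; K' ⊕ opad = 24 5c 5c 5c 5c.
Inner hash: even-index sum = 303 mod 256 = 47; odd-index sum = 213 mod 256 = 213 → 2f d5.
Outer hash (recomputed tag): even-index sum = 433 mod 256 = 177; odd-index sum = 231 mod 256 = 231 → b1 e7.
Recomputed tag = b1e7; claimed = b134 → mismatch.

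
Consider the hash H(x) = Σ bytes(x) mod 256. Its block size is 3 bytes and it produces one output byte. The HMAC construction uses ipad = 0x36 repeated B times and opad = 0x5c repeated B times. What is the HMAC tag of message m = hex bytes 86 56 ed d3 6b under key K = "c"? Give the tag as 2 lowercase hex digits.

bf

Key "c" = 63 is 1 byte ≤ B = 3; zero-pad to 3 bytes: K' = 63 00 00.
K' ⊕ ipad = 55 36 36.  K' ⊕ opad = 3f 5c 5c.
Inner input = (K'⊕ipad) ∥ m = 55 36 36 ∥ 86 56 ed d3 6b.
Inner hash: sum = 85+54+54+134+86+237+211+107 = 968; mod 256 = 200 → c8.
Outer input = (K'⊕opad) ∥ inner = 3f 5c 5c ∥ c8.
Outer hash (tag): sum = 63+92+92+200 = 447; mod 256 = 191 → bf.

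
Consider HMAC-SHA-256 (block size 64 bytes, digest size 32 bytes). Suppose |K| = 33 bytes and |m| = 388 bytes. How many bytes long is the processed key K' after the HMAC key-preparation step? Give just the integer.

64

Key is 33 ≤ 64 bytes, zero-padded: |K'| = 64.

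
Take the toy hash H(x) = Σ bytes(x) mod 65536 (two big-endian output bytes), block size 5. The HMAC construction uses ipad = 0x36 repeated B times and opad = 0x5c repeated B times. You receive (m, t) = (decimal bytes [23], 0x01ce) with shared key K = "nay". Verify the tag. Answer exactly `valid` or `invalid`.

valid

Key "nay" = 6e 61 79 is 3 bytes ≤ B = 5; zero-pad to 5 bytes: K' = 6e 61 79 00 00.
K' ⊕ ipad = 58 57 4f 36 36; K' ⊕ opad = 32 3d 25 5c 5c.
Inner hash: sum = 88+87+79+54+54+23 = 385 → 01 81.
Outer hash (recomputed tag): sum = 50+61+37+92+92+1+129 = 462 → 01 ce.
Recomputed tag = 01ce; claimed = 01ce → match.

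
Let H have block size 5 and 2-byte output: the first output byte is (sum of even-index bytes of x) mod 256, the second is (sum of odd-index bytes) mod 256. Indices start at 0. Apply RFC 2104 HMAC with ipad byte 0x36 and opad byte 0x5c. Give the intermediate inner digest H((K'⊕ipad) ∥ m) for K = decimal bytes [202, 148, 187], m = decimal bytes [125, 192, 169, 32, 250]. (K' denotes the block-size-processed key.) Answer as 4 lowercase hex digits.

9ff8

Key decimal bytes [202, 148, 187] = ca 94 bb is 3 bytes ≤ B = 5; zero-pad to 5 bytes: K' = ca 94 bb 00 00.
K' ⊕ ipad = fc a2 8d 36 36.
Inner input = fc a2 8d 36 36 ∥ 7d c0 a9 20 fa.
Inner hash: even-index sum = 671 mod 256 = 159; odd-index sum = 760 mod 256 = 248 → 9f f8.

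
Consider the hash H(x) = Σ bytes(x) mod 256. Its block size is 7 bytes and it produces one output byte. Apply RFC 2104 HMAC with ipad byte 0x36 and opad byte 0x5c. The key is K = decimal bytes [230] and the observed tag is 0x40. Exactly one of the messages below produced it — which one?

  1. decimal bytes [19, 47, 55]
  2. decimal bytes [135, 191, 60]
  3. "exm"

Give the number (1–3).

Key decimal bytes [230] = e6 is 1 byte ≤ B = 7; zero-pad to 7 bytes: K' = e6 00 00 00 00 00 00.
K' ⊕ ipad = d0 36 36 36 36 36 36; K' ⊕ opad = ba 5c 5c 5c 5c 5c 5c.
m1: inner = H(d0 36 36 36 36 36 36 13 2f 37) = 8d; tag = H(ba 5c 5c 5c 5c 5c 5c 8d) = 6f
m2: inner = H(d0 36 36 36 36 36 36 87 bf 3c) = 96; tag = H(ba 5c 5c 5c 5c 5c 5c 96) = 78
m3: inner = H(d0 36 36 36 36 36 36 65 78 6d) = 5e; tag = H(ba 5c 5c 5c 5c 5c 5c 5e) = 40 ← matches

3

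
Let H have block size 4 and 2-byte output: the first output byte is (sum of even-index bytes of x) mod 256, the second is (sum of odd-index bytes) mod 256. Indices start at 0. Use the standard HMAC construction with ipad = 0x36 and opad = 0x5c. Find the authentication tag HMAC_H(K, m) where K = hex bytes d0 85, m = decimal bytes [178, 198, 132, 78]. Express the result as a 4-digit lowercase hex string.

Key hex bytes d0 85 is 2 bytes ≤ B = 4; zero-pad to 4 bytes: K' = d0 85 00 00.
K' ⊕ ipad = e6 b3 36 36.  K' ⊕ opad = 8c d9 5c 5c.
Inner input = (K'⊕ipad) ∥ m = e6 b3 36 36 ∥ b2 c6 84 4e.
Inner hash: even-index sum = 594 mod 256 = 82; odd-index sum = 509 mod 256 = 253 → 52 fd.
Outer input = (K'⊕opad) ∥ inner = 8c d9 5c 5c ∥ 52 fd.
Outer hash (tag): even-index sum = 314 mod 256 = 58; odd-index sum = 562 mod 256 = 50 → 3a 32.

3a32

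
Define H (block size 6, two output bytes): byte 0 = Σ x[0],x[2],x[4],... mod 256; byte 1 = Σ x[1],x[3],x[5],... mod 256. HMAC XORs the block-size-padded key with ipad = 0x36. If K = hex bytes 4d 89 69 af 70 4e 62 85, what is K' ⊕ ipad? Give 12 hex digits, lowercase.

Key hex bytes 4d 89 69 af 70 4e 62 85 is 8 bytes > B = 6, so hash it first: H(key) = 88 0b, then zero-pad to 6 bytes: K' = 88 0b 00 00 00 00.
XOR each byte with 0x36: 88⊕36=be, 0b⊕36=3d, 00⊕36=36, 00⊕36=36, 00⊕36=36, 00⊕36=36.

be3d36363636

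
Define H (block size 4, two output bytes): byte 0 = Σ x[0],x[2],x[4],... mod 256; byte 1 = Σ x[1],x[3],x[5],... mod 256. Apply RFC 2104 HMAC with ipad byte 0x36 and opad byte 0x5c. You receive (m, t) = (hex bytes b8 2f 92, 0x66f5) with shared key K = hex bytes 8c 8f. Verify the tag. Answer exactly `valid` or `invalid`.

Key hex bytes 8c 8f is 2 bytes ≤ B = 4; zero-pad to 4 bytes: K' = 8c 8f 00 00.
K' ⊕ ipad = ba b9 36 36; K' ⊕ opad = d0 d3 5c 5c.
Inner hash: even-index sum = 570 mod 256 = 58; odd-index sum = 286 mod 256 = 30 → 3a 1e.
Outer hash (recomputed tag): even-index sum = 358 mod 256 = 102; odd-index sum = 333 mod 256 = 77 → 66 4d.
Recomputed tag = 664d; claimed = 66f5 → mismatch.

invalid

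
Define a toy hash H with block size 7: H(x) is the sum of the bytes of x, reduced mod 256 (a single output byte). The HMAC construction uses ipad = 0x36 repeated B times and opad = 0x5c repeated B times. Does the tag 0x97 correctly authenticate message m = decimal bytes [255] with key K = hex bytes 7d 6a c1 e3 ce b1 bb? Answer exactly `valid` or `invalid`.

valid

Key hex bytes 7d 6a c1 e3 ce b1 bb is exactly B = 7 bytes: K' = 7d 6a c1 e3 ce b1 bb.
K' ⊕ ipad = 4b 5c f7 d5 f8 87 8d; K' ⊕ opad = 21 36 9d bf 92 ed e7.
Inner hash: sum = 75+92+247+213+248+135+141+255 = 1406; mod 256 = 126 → 7e.
Outer hash (recomputed tag): sum = 33+54+157+191+146+237+231+126 = 1175; mod 256 = 151 → 97.
Recomputed tag = 97; claimed = 97 → match.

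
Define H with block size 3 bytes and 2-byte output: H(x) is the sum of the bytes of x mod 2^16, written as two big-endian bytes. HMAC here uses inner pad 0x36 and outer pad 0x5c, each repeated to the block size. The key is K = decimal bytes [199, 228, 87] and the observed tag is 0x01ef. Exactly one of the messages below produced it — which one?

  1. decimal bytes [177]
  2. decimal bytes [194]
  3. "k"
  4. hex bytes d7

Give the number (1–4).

3

Key decimal bytes [199, 228, 87] = c7 e4 57 is exactly B = 3 bytes: K' = c7 e4 57.
K' ⊕ ipad = f1 d2 61; K' ⊕ opad = 9b b8 0b.
m1: inner = H(f1 d2 61 b1) = 02 d5; tag = H(9b b8 0b 02 d5) = 0235
m2: inner = H(f1 d2 61 c2) = 02 e6; tag = H(9b b8 0b 02 e6) = 0246
m3: inner = H(f1 d2 61 6b) = 02 8f; tag = H(9b b8 0b 02 8f) = 01ef ← matches
m4: inner = H(f1 d2 61 d7) = 02 fb; tag = H(9b b8 0b 02 fb) = 025b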